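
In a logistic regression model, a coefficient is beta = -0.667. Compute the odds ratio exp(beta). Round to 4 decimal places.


The odds ratio is computed as:
OR = e^(-0.667) = 0.5132.

0.5132


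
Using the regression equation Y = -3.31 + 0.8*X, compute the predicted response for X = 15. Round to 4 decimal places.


Substitute X = 15 into the equation:
Y = -3.31 + 0.8 * 15 = -3.31 + 12.0000 = 8.6900.

8.6900


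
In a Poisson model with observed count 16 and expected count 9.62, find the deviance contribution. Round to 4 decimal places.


Compute y*ln(y/mu) = 16*ln(16/9.62) = 16*0.508744 = 8.139904.
y - mu = 6.38.
D = 2*(8.139904 - (6.38)) = 3.519808, which rounds to 3.5198.

3.5198


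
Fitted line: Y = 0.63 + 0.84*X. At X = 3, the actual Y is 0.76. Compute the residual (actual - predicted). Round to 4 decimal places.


Fitted value at X = 3 is yhat = 0.63 + 0.84*3 = 3.1500.
Residual = 0.76 - 3.1500 = -2.3900.

-2.3900


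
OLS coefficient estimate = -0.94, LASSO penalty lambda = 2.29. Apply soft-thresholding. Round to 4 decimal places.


Check: |-0.94| = 0.94 vs lambda = 2.29.
Since |beta| <= lambda, the coefficient is set to 0.
Soft-thresholded coefficient = 0.0000.

0.0000


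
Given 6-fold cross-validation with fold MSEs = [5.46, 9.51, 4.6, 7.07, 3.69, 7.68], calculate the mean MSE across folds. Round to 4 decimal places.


Sum of fold MSEs = 38.0100.
Average = 38.0100 / 6 = 6.3350.

6.3350


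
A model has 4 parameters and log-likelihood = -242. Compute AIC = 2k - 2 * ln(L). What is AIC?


Compute:
2k = 2*4 = 8.
-2*loglik = -2*(-242) = 484.
AIC = 8 + 484 = 492.

492


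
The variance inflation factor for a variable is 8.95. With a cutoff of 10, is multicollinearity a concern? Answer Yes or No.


The threshold is 10.
VIF = 8.95 is < 10.
Multicollinearity indication: No.

No


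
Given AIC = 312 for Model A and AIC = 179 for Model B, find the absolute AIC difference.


Absolute difference = |312 - 179| = 133.
The model with lower AIC (B) is preferred.

133


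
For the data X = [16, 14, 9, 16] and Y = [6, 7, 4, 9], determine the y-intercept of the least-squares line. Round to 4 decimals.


The slope is b1 = 0.5038.
Sample means are xbar = 13.7500 and ybar = 6.5000.
Intercept: b0 = 6.5000 - (0.5038)(13.7500) = -0.4275.

-0.4275


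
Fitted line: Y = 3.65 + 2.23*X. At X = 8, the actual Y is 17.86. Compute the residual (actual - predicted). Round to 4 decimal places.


Predicted = 3.65 + 2.23 * 8 = 21.4900.
Residual = 17.86 - 21.4900 = -3.6300.

-3.6300


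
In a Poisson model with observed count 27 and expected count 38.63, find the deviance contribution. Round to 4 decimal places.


y/mu = 27/38.63 = 0.698939 (approx.), and ln(27/38.63) = -0.358192.
y * ln(y/mu) = 27 * -0.358192 = -9.671184.
y - mu = -11.63.
D = 2 * (-9.671184 - -11.63) = 3.917632, which rounds to 3.9176.

3.9176


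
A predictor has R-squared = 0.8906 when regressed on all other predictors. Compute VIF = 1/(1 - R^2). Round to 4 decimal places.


Denominator: 1 - 0.8906 = 0.1094.
VIF = 1 / 0.1094 = 9.1408.

9.1408


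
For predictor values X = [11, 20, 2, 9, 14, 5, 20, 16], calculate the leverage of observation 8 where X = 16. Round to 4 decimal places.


Compute xbar = 12.1250 with n = 8 observations.
SXX = 306.8750.
Leverage = 1/8 + (16 - 12.1250)^2/306.8750 = 0.1739.

0.1739


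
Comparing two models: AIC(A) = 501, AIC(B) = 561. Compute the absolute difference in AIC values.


Absolute difference = |501 - 561| = 60.
The model with lower AIC (A) is preferred.

60


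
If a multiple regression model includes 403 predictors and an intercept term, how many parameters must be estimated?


Total coefficients = number of predictors + 1 (for the intercept).
= 403 + 1 = 404.

404


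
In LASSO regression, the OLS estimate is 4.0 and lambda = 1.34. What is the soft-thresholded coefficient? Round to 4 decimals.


|beta_OLS| = 4.0.
lambda = 1.34.
Since |beta| > lambda, coefficient = sign(beta)*(|beta| - lambda) = 2.6600.
Result = 2.6600.

2.6600


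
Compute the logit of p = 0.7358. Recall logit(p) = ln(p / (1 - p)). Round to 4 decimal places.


The odds are p/(1-p) = 0.7358 / 0.2642 = 2.7850.
logit(p) = ln(2.7850) = 1.0243.

1.0243


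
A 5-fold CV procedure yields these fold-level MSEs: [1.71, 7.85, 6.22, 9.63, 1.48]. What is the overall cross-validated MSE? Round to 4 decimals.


Total MSE across folds = 26.8900.
CV-MSE = 26.8900/5 = 5.3780.

5.3780


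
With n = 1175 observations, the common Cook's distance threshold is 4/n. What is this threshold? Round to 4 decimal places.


Cook's distance cutoff = 4/n = 4/1175.
= 0.0034.

0.0034


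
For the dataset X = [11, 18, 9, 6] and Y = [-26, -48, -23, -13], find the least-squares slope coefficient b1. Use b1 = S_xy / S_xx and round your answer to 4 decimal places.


The sample means are xbar = 11.0000 and ybar = -27.5000.
Compute S_xx = 78.0000 and S_xy = -225.0000.
Slope b1 = S_xy / S_xx = -225.0000 / 78.0000 = -2.8846.

-2.8846


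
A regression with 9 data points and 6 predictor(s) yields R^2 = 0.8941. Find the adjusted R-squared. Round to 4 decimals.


Plug in: Adj R^2 = 1 - (1 - 0.8941) * 8/2.
= 1 - 0.1059 * 8/2
= 1 - 0.8472 / 2
= 1 - 0.4236 = 0.5764.

0.5764


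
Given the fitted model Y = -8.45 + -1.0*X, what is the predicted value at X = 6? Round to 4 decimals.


Substitute X = 6 into the equation:
Y = -8.45 + -1.0 * 6 = -8.45 + -6.0000 = -14.4500.

-14.4500


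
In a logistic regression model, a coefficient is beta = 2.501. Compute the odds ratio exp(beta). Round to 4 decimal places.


The odds ratio is computed as:
OR = e^(2.501) = 12.1947.

12.1947


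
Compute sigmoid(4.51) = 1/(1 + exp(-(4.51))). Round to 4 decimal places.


exp(-4.5100) = 0.0110.
1 + exp(-z) = 1.0110.
sigmoid = 1/1.0110 = 0.9891.

0.9891


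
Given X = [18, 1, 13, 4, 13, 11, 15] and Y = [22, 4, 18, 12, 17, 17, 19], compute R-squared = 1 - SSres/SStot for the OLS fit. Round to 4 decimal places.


After computing the OLS fit (b0=5.5484, b1=0.9355):
SSres = 15.9355, SStot = 209.7143.
R^2 = 1 - 15.9355/209.7143 = 0.9240.

0.9240


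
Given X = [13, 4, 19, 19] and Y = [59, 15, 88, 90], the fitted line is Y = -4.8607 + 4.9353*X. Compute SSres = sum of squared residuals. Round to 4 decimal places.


Predicted values from Y = -4.8607 + 4.9353*X.
Residuals: [-0.2982, 0.1195, -0.9100, 1.0900].
SSres = 2.1194.

2.1194


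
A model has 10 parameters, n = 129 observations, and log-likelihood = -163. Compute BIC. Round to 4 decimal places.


Compute k*ln(n) = 10*ln(129) = 10*4.859812 = 48.598120.
Then -2*loglik = 326.
BIC = 48.598120 + 326 = 374.598120, which rounds to 374.5981.

374.5981


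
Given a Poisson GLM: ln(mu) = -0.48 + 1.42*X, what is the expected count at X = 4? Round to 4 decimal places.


Linear predictor: eta = -0.48 + (1.42)(4) = 5.2000.
Expected count: mu = exp(5.2000) = 181.2722.

181.2722


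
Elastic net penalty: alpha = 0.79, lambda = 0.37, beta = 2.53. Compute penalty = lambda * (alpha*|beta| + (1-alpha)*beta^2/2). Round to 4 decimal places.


L1 component = 0.79 * |2.53| = 1.9987.
L2 component = 0.21 * 2.53^2 / 2 = 0.6721.
Penalty = 0.37 * (1.9987 + 0.6721) = 0.37 * 2.6708 = 0.9882.

0.9882


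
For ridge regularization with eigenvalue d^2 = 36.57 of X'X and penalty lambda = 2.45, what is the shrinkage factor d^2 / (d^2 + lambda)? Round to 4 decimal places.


d^2 + lambda = 36.57 + 2.45 = 39.0200.
Shrinkage factor = 36.57/39.0200 = 0.9372.

0.9372


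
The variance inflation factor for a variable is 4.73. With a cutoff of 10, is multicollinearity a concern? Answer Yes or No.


The threshold is 10.
VIF = 4.73 is < 10.
Multicollinearity indication: No.

No


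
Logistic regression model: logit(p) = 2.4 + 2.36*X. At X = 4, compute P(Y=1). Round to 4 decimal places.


z = 2.4 + 2.36 * 4 = 11.8400.
Sigmoid: P = 1 / (1 + exp(-11.8400)) = 1.0000.

1.0000


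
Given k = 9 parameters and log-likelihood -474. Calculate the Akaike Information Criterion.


AIC = 2*9 - 2*(-474).
= 18 + 948 = 966.

966


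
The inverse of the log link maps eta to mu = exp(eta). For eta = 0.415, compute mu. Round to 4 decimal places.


mu = exp(eta) = exp(0.415).
= 1.5144.

1.5144


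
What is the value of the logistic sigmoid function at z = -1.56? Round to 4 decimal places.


Compute exp(1.5600) = 4.7588.
Sigmoid = 1 / (1 + 4.7588) = 1 / 5.7588 = 0.1736.

0.1736


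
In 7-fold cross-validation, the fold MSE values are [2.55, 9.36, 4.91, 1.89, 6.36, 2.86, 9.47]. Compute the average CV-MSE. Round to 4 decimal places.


Add all fold MSEs: 37.4000.
Divide by k = 7: 37.4000/7 = 5.3429.

5.3429


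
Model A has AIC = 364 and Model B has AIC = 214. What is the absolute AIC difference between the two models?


Compute |364 - 214| = 150.
Model B has the smaller AIC.

150


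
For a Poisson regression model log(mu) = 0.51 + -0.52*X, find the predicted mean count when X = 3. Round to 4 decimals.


eta = 0.51 + -0.52 * 3 = -1.0500.
mu = exp(-1.0500) = 0.3499.

0.3499


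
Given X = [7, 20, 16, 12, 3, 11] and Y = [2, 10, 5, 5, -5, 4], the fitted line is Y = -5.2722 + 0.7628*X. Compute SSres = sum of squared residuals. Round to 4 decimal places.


For each point, residual = actual - predicted.
Residuals: [1.9326, 0.0162, -1.9326, 1.1186, -2.0162, 0.8814].
Sum of squared residuals = 13.5633.

13.5633


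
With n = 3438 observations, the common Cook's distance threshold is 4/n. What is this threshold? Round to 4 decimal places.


Cook's distance cutoff = 4/n = 4/3438.
= 0.0012.

0.0012


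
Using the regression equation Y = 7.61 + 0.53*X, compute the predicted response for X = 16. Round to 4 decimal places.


Substitute X = 16 into the equation:
Y = 7.61 + 0.53 * 16 = 7.61 + 8.4800 = 16.0900.

16.0900


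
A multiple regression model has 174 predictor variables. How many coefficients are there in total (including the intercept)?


Including the intercept, the model has 174 predictor coefficients + 1 intercept.
Total = 175.

175


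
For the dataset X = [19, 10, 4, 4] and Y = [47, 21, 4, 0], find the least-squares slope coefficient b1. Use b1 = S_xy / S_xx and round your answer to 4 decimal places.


The sample means are xbar = 9.2500 and ybar = 18.0000.
Compute S_xx = 150.7500 and S_xy = 453.0000.
Slope b1 = S_xy / S_xx = 453.0000 / 150.7500 = 3.0050.

3.0050


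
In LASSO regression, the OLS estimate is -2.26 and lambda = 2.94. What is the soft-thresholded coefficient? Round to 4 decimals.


|beta_OLS| = 2.26.
lambda = 2.94.
Since |beta| <= lambda, the coefficient is set to 0.
Result = 0.0000.

0.0000


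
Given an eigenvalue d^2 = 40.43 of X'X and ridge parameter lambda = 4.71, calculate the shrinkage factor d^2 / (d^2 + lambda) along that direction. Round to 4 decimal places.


d^2 + lambda = 40.43 + 4.71 = 45.1400.
Shrinkage factor = 40.43/45.1400 = 0.8957.

0.8957


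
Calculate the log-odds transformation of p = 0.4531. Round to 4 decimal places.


The odds are p/(1-p) = 0.4531 / 0.5469 = 0.8285.
logit(p) = ln(0.8285) = -0.1882.

-0.1882


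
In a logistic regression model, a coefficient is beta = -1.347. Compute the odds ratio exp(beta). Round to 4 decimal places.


The odds ratio is computed as:
OR = e^(-1.347) = 0.2600.

0.2600


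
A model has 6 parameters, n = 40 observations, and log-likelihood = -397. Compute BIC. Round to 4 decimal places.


Compute k*ln(n) = 6*ln(40) = 6*3.688879 = 22.133274.
Then -2*loglik = 794.
BIC = 22.133274 + 794 = 816.133274, which rounds to 816.1333.

816.1333


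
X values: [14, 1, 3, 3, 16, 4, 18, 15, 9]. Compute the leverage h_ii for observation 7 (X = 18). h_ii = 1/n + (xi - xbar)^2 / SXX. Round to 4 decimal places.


Mean of X: xbar = 9.2222.
SXX = 351.5556.
For X = 18: h = 1/9 + (18 - 9.2222)^2/351.5556 = 0.3303.

0.3303


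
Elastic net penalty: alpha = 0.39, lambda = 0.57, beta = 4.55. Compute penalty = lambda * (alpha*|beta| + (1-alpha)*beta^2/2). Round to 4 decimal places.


alpha * |beta| = 0.39 * 4.55 = 1.7745.
(1-alpha) * beta^2/2 = 0.61 * 20.7025/2 = 6.3143.
Total = 0.57 * (1.7745 + 6.3143) = 4.6106.

4.6106


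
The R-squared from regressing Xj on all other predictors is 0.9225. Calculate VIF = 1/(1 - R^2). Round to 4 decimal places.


Using VIF = 1/(1 - R^2_j):
1 - 0.9225 = 0.0775.
VIF = 12.9032.

12.9032


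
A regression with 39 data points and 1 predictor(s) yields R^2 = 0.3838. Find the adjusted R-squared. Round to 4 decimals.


Using the formula:
(1 - 0.3838) = 0.6162.
Multiply by 38/37: 0.6162 * 38 = 23.4156, then 23.4156 / 37 = 0.6329.
Adj R^2 = 1 - 0.6329 = 0.3671.

0.3671


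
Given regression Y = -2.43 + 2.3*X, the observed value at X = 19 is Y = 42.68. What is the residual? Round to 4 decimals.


Compute yhat = -2.43 + (2.3)(19) = 41.2700.
Residual = actual - predicted = 42.68 - 41.2700 = 1.4100.

1.4100


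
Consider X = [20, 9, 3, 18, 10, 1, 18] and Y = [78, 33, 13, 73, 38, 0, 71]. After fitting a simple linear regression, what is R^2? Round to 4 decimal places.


After computing the OLS fit (b0=-2.2360, b1=4.0715):
SSres = 19.9359, SStot = 5779.4286.
R^2 = 1 - 19.9359/5779.4286 = 0.9966.

0.9966


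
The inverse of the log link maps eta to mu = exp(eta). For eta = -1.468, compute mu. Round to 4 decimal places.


The inverse log link gives:
mu = exp(-1.468) = 0.2304.

0.2304


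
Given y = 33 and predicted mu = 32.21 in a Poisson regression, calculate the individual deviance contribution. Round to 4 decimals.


First: ln(33/32.21) = 0.024231.
Then: 33 * 0.024231 = 0.799623.
y - mu = 33 - 32.21 = 0.79.
D = 2(0.799623 - 0.79) = 0.019246, which rounds to 0.0192.

0.0192


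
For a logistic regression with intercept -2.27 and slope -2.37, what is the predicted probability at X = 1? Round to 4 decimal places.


Compute z = -2.27 + (-2.37)(1) = -4.6400.
exp(-z) = 103.5443.
P = 1/(1 + 103.5443) = 0.0096.

0.0096


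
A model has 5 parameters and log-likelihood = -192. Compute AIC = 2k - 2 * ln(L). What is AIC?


Compute:
2k = 2*5 = 10.
-2*loglik = -2*(-192) = 384.
AIC = 10 + 384 = 394.

394


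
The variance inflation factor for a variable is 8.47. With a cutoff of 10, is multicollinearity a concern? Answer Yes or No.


Compare VIF = 8.47 to the threshold of 10.
8.47 < 10, so the answer is No.

No


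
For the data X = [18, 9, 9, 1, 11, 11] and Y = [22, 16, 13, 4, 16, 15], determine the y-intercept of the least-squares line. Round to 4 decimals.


First find the slope: b1 = 1.0504.
Means: xbar = 9.8333, ybar = 14.3333.
b0 = ybar - b1 * xbar = 14.3333 - 1.0504 * 9.8333 = 4.0045.

4.0045


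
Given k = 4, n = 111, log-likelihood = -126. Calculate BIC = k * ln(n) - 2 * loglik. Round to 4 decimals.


ln(111) = 4.709530.
k * ln(n) = 4 * 4.709530 = 18.838120.
-2L = 252.
BIC = 18.838120 + 252 = 270.838120, which rounds to 270.8381.

270.8381


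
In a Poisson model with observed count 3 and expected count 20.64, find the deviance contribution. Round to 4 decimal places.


y/mu = 3/20.64 = 0.145349 (approx.), and ln(3/20.64) = -1.928619.
y * ln(y/mu) = 3 * -1.928619 = -5.785857.
y - mu = -17.64.
D = 2 * (-5.785857 - -17.64) = 23.708286, which rounds to 23.7083.

23.7083


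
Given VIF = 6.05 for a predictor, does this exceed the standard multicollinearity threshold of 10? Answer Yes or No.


The threshold is 10.
VIF = 6.05 is < 10.
Multicollinearity indication: No.

No


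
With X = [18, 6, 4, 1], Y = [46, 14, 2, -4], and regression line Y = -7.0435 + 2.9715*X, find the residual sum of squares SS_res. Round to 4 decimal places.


Compute predicted values, then residuals = yi - yhat_i.
Residuals: [-0.4435, 3.2145, -2.8425, 0.0720].
SSres = sum(residual^2) = 18.6147.

18.6147


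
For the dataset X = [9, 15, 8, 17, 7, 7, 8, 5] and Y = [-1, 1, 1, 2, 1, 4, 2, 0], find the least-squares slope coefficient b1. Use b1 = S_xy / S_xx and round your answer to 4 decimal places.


Calculate xbar = 9.5000, ybar = 1.2500.
S_xx = 124.0000, S_xy = 4.0000.
Using b1 = S_xy / S_xx = 4.0000 / 124.0000, we get b1 = 0.0323.

0.0323


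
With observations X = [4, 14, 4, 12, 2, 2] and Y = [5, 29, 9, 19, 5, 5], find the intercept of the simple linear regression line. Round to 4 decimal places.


First find the slope: b1 = 1.8230.
Means: xbar = 6.3333, ybar = 12.0000.
b0 = ybar - b1 * xbar = 12.0000 - 1.8230 * 6.3333 = 0.4545.

0.4545


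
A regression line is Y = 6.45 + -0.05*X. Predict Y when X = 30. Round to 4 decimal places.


Plug X = 30 into Y = 6.45 + -0.05*X:
Y = 6.45 + -1.5000 = 4.9500.

4.9500


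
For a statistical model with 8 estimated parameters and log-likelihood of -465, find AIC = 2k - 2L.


Compute:
2k = 2*8 = 16.
-2*loglik = -2*(-465) = 930.
AIC = 16 + 930 = 946.

946


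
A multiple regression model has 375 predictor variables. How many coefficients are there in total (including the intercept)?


Total coefficients = number of predictors + 1 (for the intercept).
= 375 + 1 = 376.

376


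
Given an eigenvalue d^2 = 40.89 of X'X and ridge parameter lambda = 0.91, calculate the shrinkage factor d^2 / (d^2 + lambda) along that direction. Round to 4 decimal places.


Denominator = d^2 + lambda = 40.89 + 0.91 = 41.8000.
Shrinkage = 40.89 / 41.8000 = 0.9782.

0.9782


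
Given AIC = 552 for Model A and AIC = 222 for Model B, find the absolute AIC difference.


|AIC_A - AIC_B| = |552 - 222| = 330.
Model B is preferred (lower AIC).

330


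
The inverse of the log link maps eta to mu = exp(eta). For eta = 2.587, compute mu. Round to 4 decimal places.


mu = exp(eta) = exp(2.587).
= 13.2898.

13.2898


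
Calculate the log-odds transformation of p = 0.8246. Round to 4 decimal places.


1 - p = 0.1754.
p/(1-p) = 4.7013.
logit = ln(4.7013) = 1.5478.

1.5478


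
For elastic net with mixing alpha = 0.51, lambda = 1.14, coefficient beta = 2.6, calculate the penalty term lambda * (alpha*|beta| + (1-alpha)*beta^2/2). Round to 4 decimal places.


Compute:
L1 = 0.51 * 2.6 = 1.3260.
L2 = 0.49 * 2.6^2 / 2 = 1.6562.
Penalty = 1.14 * (1.3260 + 1.6562) = 3.3997.

3.3997


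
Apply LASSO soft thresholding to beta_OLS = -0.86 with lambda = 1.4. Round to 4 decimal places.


Absolute value: |-0.86| = 0.86.
Compare to lambda = 1.4.
Since |beta| <= lambda, the coefficient is set to 0.

0.0000


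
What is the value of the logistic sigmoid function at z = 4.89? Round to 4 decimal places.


First, exp(-4.8900) = 0.0075.
Then sigma(z) = 1/(1 + 0.0075) = 0.9925.

0.9925


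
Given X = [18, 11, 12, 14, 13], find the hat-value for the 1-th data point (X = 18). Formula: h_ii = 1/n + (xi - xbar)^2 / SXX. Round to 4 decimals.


Mean of X: xbar = 13.6000.
SXX = 29.2000.
For X = 18: h = 1/5 + (18 - 13.6000)^2/29.2000 = 0.8630.

0.8630


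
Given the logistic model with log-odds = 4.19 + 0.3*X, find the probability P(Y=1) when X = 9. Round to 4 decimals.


Linear predictor: z = 4.19 + 0.3 * 9 = 6.8900.
P = 1/(1 + exp(-6.8900)) = 1/(1 + 0.0010) = 0.9990.

0.9990


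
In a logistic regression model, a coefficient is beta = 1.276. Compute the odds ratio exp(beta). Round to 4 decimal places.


exp(1.276) = 3.5823.
So the odds ratio is 3.5823.

3.5823


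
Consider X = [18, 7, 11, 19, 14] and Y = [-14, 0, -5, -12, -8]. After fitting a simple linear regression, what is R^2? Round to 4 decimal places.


Fit the OLS line: b0 = 7.3968, b1 = -1.1012.
SSres = 4.9879.
SStot = 124.8000.
R^2 = 1 - 4.9879/124.8000 = 0.9600.

0.9600


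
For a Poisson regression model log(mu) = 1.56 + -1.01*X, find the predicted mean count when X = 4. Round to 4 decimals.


Compute eta = 1.56 + -1.01 * 4 = -2.4800.
Apply inverse link: mu = e^-2.4800 = 0.0837.

0.0837


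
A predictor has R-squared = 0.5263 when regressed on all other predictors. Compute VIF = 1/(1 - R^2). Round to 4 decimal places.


VIF = 1 / (1 - 0.5263).
= 1 / 0.4737 = 2.1110.

2.1110


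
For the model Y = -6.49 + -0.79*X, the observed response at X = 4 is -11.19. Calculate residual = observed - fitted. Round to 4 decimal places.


Predicted = -6.49 + -0.79 * 4 = -9.6500.
Residual = -11.19 - -9.6500 = -1.5400.

-1.5400


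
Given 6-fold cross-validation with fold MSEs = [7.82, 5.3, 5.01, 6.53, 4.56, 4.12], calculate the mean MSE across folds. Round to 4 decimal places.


Add all fold MSEs: 33.3400.
Divide by k = 6: 33.3400/6 = 5.5567.

5.5567


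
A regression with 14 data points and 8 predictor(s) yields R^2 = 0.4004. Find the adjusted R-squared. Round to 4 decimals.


Plug in: Adj R^2 = 1 - (1 - 0.4004) * 13/5.
= 1 - 0.5996 * 13/5
= 1 - 7.7948 / 5
= 1 - 1.5590 = -0.5590.

-0.5590


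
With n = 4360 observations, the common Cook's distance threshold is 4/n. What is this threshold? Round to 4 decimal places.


Cook's distance cutoff = 4/n = 4/4360.
= 0.0009.

0.0009


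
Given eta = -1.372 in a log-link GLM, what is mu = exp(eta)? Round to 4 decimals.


Apply the inverse link:
mu = e^-1.372 = 0.2536.

0.2536


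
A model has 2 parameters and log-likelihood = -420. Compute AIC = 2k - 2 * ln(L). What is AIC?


AIC = 2*2 - 2*(-420).
= 4 + 840 = 844.

844


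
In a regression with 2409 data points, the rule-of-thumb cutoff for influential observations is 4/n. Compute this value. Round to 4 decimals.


The threshold is 4/n.
4/2409 = 0.0017.

0.0017


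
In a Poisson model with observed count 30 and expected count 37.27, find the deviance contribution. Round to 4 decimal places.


Compute y*ln(y/mu) = 30*ln(30/37.27) = 30*-0.216991 = -6.509730.
y - mu = -7.27.
D = 2*(-6.509730 - (-7.27)) = 1.520540, which rounds to 1.5205.

1.5205


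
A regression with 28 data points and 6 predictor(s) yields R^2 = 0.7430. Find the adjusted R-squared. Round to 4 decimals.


Using the formula:
(1 - 0.7430) = 0.2570.
Multiply by 27/21: 0.2570 * 27 = 6.9390, then 6.9390 / 21 = 0.3304.
Adj R^2 = 1 - 0.3304 = 0.6696.

0.6696


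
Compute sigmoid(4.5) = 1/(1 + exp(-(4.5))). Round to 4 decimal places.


exp(-4.5000) = 0.0111.
1 + exp(-z) = 1.0111.
sigmoid = 1/1.0111 = 0.9890.

0.9890


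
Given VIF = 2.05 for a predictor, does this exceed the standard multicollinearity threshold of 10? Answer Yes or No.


The threshold is 10.
VIF = 2.05 is < 10.
Multicollinearity indication: No.

No


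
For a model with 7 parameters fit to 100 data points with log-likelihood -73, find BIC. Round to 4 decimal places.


Compute k*ln(n) = 7*ln(100) = 7*4.605170 = 32.236190.
Then -2*loglik = 146.
BIC = 32.236190 + 146 = 178.236190, which rounds to 178.2362.

178.2362


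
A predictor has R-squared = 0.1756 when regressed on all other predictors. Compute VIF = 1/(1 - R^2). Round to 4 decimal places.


Using VIF = 1/(1 - R^2_j):
1 - 0.1756 = 0.8244.
VIF = 1.2130.

1.2130


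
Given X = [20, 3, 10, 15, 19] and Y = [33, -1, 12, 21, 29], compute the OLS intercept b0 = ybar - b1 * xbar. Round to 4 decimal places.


The slope is b1 = 1.9442.
Sample means are xbar = 13.4000 and ybar = 18.8000.
Intercept: b0 = 18.8000 - (1.9442)(13.4000) = -7.2525.

-7.2525


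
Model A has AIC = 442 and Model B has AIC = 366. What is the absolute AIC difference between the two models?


Compute |442 - 366| = 76.
Model B has the smaller AIC.

76


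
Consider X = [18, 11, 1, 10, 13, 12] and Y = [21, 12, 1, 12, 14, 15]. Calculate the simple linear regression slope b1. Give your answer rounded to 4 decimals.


First compute the means: xbar = 10.8333, ybar = 12.5000.
Then S_xx = sum((xi - xbar)^2) = 154.8333.
S_xy = sum((xi - xbar)(yi - ybar)) = 180.5000.
b1 = S_xy / S_xx = 180.5000 / 154.8333 = 1.1658.

1.1658


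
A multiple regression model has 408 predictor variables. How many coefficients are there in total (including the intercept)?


Total coefficients = number of predictors + 1 (for the intercept).
= 408 + 1 = 409.

409


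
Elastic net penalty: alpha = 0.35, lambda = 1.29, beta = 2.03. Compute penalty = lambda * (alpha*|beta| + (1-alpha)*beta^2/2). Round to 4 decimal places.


Compute:
L1 = 0.35 * 2.03 = 0.7105.
L2 = 0.65 * 2.03^2 / 2 = 1.3393.
Penalty = 1.29 * (0.7105 + 1.3393) = 2.6442.

2.6442


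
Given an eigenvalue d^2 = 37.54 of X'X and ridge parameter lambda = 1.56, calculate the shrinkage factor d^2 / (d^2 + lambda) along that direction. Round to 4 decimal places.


Denominator = d^2 + lambda = 37.54 + 1.56 = 39.1000.
Shrinkage = 37.54 / 39.1000 = 0.9601.

0.9601


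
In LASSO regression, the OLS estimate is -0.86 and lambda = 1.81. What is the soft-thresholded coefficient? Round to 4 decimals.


|beta_OLS| = 0.86.
lambda = 1.81.
Since |beta| <= lambda, the coefficient is set to 0.
Result = 0.0000.

0.0000


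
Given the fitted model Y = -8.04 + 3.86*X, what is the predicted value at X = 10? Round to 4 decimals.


Predicted value:
Y = -8.04 + (3.86)(10) = -8.04 + 38.6000 = 30.5600.

30.5600


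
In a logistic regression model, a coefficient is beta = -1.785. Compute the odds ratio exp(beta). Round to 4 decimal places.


exp(-1.785) = 0.1678.
So the odds ratio is 0.1678.

0.1678


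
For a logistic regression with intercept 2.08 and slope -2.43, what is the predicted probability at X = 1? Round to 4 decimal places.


z = 2.08 + -2.43 * 1 = -0.3500.
Sigmoid: P = 1 / (1 + exp(0.3500)) = 0.4134.

0.4134


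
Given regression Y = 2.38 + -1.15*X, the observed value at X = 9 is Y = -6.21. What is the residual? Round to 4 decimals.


Fitted value at X = 9 is yhat = 2.38 + -1.15*9 = -7.9700.
Residual = -6.21 - -7.9700 = 1.7600.

1.7600


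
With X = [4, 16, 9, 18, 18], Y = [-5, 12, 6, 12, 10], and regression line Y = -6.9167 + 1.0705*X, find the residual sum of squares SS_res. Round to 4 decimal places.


Compute predicted values, then residuals = yi - yhat_i.
Residuals: [-2.3653, 1.7887, 3.2822, -0.3523, -2.3523].
SSres = sum(residual^2) = 25.2244.

25.2244


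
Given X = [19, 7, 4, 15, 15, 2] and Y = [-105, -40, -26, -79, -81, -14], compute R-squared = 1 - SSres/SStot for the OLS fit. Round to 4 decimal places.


After computing the OLS fit (b0=-3.8760, b1=-5.1894):
SSres = 16.2465, SStot = 6461.5000.
R^2 = 1 - 16.2465/6461.5000 = 0.9975.

0.9975


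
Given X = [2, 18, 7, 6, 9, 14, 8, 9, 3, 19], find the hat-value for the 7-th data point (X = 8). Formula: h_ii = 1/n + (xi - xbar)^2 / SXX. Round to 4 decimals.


n = 10, xbar = 9.5000.
SXX = sum((xi - xbar)^2) = 302.5000.
h = 1/10 + (8 - 9.5000)^2 / 302.5000 = 0.1074.

0.1074


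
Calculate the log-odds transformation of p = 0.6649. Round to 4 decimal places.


Compute the odds: 0.6649/0.3351 = 1.9842.
Take the natural log: ln(1.9842) = 0.6852.

0.6852


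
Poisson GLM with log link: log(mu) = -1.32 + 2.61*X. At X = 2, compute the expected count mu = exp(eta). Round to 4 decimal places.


Compute eta = -1.32 + 2.61 * 2 = 3.9000.
Apply inverse link: mu = e^3.9000 = 49.4024.

49.4024


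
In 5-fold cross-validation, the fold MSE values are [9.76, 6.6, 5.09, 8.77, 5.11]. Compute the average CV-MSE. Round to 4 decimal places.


Sum of fold MSEs = 35.3300.
Average = 35.3300 / 5 = 7.0660.

7.0660


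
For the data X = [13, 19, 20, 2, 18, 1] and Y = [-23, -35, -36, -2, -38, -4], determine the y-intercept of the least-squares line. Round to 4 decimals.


First find the slope: b1 = -1.8796.
Means: xbar = 12.1667, ybar = -23.0000.
b0 = ybar - b1 * xbar = -23.0000 - -1.8796 * 12.1667 = -0.1321.

-0.1321


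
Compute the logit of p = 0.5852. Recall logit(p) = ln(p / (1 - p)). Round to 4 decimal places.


The odds are p/(1-p) = 0.5852 / 0.4148 = 1.4108.
logit(p) = ln(1.4108) = 0.3442.

0.3442


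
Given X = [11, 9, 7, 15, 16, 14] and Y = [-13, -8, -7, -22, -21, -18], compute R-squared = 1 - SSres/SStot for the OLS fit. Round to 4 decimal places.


Fit the OLS line: b0 = 6.5417, b1 = -1.7813.
SSres = 7.7708.
SStot = 210.8333.
R^2 = 1 - 7.7708/210.8333 = 0.9631.

0.9631


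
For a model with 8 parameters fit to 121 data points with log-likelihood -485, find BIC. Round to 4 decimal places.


ln(121) = 4.795791.
k * ln(n) = 8 * 4.795791 = 38.366328.
-2L = 970.
BIC = 38.366328 + 970 = 1008.366328, which rounds to 1008.3663.

1008.3663


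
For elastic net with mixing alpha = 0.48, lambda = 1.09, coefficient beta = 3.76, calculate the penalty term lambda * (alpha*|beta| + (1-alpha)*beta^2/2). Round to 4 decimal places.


L1 component = 0.48 * |3.76| = 1.8048.
L2 component = 0.52 * 3.76^2 / 2 = 3.6758.
Penalty = 1.09 * (1.8048 + 3.6758) = 1.09 * 5.4806 = 5.9738.

5.9738


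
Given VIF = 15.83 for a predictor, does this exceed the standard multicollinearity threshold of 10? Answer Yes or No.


Compare VIF = 15.83 to the threshold of 10.
15.83 >= 10, so the answer is Yes.

Yes


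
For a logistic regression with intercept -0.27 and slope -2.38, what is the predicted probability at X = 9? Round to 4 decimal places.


Linear predictor: z = -0.27 + -2.38 * 9 = -21.6900.
P = 1/(1 + exp(21.6900)) = 1/(1 + 2629343415.3246) = 0.0000.

0.0000


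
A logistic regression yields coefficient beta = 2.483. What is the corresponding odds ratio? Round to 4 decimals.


Odds ratio = exp(beta) = exp(2.483).
= 11.9771.

11.9771


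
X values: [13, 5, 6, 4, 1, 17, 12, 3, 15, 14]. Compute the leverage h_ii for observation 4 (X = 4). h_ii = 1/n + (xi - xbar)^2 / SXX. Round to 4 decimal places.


n = 10, xbar = 9.0000.
SXX = sum((xi - xbar)^2) = 300.0000.
h = 1/10 + (4 - 9.0000)^2 / 300.0000 = 0.1833.

0.1833


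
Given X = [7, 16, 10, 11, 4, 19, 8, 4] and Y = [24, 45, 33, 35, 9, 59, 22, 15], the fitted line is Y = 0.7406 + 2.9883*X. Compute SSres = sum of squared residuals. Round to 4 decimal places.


For each point, residual = actual - predicted.
Residuals: [2.3413, -3.5534, 2.3764, 1.3881, -3.6938, 1.4817, -2.6470, 2.3062].
Sum of squared residuals = 53.8472.

53.8472


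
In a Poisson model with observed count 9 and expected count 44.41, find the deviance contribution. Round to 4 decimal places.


y/mu = 9/44.41 = 0.202657 (approx.), and ln(9/44.41) = -1.596240.
y * ln(y/mu) = 9 * -1.596240 = -14.366160.
y - mu = -35.41.
D = 2 * (-14.366160 - -35.41) = 42.087680, which rounds to 42.0877.

42.0877


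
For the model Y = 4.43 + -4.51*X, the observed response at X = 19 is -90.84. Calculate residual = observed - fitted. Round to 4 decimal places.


Predicted = 4.43 + -4.51 * 19 = -81.2600.
Residual = -90.84 - -81.2600 = -9.5800.

-9.5800


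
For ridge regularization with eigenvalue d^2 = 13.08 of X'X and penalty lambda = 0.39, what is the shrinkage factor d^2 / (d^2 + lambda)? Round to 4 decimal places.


Compute the denominator: 13.08 + 0.39 = 13.4700.
Shrinkage factor = 13.08 / 13.4700 = 0.9710.

0.9710


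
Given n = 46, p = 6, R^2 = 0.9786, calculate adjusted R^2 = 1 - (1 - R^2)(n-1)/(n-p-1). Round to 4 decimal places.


Using the formula:
(1 - 0.9786) = 0.0214.
Multiply by 45/39: 0.0214 * 45 = 0.9630, then 0.9630 / 39 = 0.0247.
Adj R^2 = 1 - 0.0247 = 0.9753.

0.9753


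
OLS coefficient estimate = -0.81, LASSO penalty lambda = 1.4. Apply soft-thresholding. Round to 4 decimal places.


|beta_OLS| = 0.81.
lambda = 1.4.
Since |beta| <= lambda, the coefficient is set to 0.
Result = 0.0000.

0.0000


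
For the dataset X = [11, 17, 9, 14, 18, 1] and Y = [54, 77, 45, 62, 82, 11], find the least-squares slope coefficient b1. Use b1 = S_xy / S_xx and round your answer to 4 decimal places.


First compute the means: xbar = 11.6667, ybar = 55.1667.
Then S_xx = sum((xi - xbar)^2) = 195.3333.
S_xy = sum((xi - xbar)(yi - ybar)) = 801.3333.
b1 = S_xy / S_xx = 801.3333 / 195.3333 = 4.1024.

4.1024


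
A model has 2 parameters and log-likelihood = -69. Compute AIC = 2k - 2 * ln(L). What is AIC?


AIC = 2*2 - 2*(-69).
= 4 + 138 = 142.

142


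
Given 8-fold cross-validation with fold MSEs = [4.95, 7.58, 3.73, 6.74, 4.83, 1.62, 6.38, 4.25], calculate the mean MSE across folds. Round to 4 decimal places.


Add all fold MSEs: 40.0800.
Divide by k = 8: 40.0800/8 = 5.0100.

5.0100


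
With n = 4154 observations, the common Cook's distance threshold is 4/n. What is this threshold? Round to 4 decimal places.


Using the rule of thumb:
Threshold = 4 / 4154 = 0.0010.

0.0010


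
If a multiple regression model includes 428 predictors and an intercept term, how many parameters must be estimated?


Including the intercept, the model has 428 predictor coefficients + 1 intercept.
Total = 429.

429


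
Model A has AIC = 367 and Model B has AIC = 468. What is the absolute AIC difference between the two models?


|AIC_A - AIC_B| = |367 - 468| = 101.
Model A is preferred (lower AIC).

101


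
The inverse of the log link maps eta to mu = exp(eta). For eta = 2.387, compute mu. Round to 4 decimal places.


Apply the inverse link:
mu = e^2.387 = 10.8808.

10.8808


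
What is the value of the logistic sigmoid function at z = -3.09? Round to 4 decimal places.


First, exp(3.0900) = 21.9771.
Then sigma(z) = 1/(1 + 21.9771) = 0.0435.

0.0435


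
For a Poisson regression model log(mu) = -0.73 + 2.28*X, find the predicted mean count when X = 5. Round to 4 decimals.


Linear predictor: eta = -0.73 + (2.28)(5) = 10.6700.
Expected count: mu = exp(10.6700) = 43044.9415.

43044.9415


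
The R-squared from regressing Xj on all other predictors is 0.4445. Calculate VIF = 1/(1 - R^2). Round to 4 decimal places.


Using VIF = 1/(1 - R^2_j):
1 - 0.4445 = 0.5555.
VIF = 1.8002.

1.8002


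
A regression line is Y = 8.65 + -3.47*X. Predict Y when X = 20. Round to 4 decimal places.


Predicted value:
Y = 8.65 + (-3.47)(20) = 8.65 + -69.4000 = -60.7500.

-60.7500


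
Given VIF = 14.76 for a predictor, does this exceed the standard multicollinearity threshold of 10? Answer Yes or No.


The threshold is 10.
VIF = 14.76 is >= 10.
Multicollinearity indication: Yes.

Yes


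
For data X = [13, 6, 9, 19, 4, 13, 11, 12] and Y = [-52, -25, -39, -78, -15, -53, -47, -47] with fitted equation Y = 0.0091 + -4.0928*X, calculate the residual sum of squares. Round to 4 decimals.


Compute predicted values, then residuals = yi - yhat_i.
Residuals: [1.1973, -0.4523, -2.1739, -0.2459, 1.3621, 0.1973, -1.9883, 2.1045].
SSres = sum(residual^2) = 16.7009.

16.7009


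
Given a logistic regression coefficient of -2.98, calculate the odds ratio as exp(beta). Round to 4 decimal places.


exp(-2.98) = 0.0508.
So the odds ratio is 0.0508.

0.0508


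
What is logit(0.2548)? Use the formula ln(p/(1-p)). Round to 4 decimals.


1 - p = 0.7452.
p/(1-p) = 0.3419.
logit = ln(0.3419) = -1.0732.

-1.0732


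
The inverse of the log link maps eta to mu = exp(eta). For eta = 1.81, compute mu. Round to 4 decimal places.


mu = exp(eta) = exp(1.81).
= 6.1104.

6.1104


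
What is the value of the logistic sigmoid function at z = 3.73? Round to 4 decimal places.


First, exp(-3.7300) = 0.0240.
Then sigma(z) = 1/(1 + 0.0240) = 0.9766.

0.9766


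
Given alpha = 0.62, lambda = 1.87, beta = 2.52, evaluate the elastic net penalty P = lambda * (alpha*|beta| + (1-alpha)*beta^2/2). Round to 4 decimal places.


L1 component = 0.62 * |2.52| = 1.5624.
L2 component = 0.38 * 2.52^2 / 2 = 1.2066.
Penalty = 1.87 * (1.5624 + 1.2066) = 1.87 * 2.7690 = 5.1780.

5.1780


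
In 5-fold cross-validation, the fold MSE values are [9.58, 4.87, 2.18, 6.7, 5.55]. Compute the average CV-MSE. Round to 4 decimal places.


Add all fold MSEs: 28.8800.
Divide by k = 5: 28.8800/5 = 5.7760.

5.7760


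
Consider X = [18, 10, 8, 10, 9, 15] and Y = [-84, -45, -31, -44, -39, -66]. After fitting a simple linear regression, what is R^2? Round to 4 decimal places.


The fitted line is Y = 6.7328 + -4.9914*X.
SSres = 14.8276, SStot = 1941.5000.
R^2 = 1 - SSres/SStot = 0.9924.

0.9924


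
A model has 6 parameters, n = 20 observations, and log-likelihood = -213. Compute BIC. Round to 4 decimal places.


Compute k*ln(n) = 6*ln(20) = 6*2.995732 = 17.974392.
Then -2*loglik = 426.
BIC = 17.974392 + 426 = 443.974392, which rounds to 443.9744.

443.9744


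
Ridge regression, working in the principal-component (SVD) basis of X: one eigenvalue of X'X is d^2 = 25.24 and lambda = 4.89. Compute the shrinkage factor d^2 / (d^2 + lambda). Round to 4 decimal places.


Compute the denominator: 25.24 + 4.89 = 30.1300.
Shrinkage factor = 25.24 / 30.1300 = 0.8377.

0.8377


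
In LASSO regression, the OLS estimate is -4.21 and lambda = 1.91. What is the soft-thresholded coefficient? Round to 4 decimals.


Absolute value: |-4.21| = 4.21.
Compare to lambda = 1.91.
Since |beta| > lambda, coefficient = sign(beta)*(|beta| - lambda) = -2.3000.

-2.3000


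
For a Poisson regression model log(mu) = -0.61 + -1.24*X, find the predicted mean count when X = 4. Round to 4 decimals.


Compute eta = -0.61 + -1.24 * 4 = -5.5700.
Apply inverse link: mu = e^-5.5700 = 0.0038.

0.0038


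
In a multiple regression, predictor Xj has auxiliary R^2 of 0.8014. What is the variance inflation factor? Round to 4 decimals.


VIF = 1 / (1 - 0.8014).
= 1 / 0.1986 = 5.0352.

5.0352


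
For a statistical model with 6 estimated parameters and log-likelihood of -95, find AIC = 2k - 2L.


AIC = 2*6 - 2*(-95).
= 12 + 190 = 202.

202


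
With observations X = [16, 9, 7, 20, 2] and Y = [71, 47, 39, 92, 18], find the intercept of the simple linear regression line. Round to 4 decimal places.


First find the slope: b1 = 3.9865.
Means: xbar = 10.8000, ybar = 53.4000.
b0 = ybar - b1 * xbar = 53.4000 - 3.9865 * 10.8000 = 10.3462.

10.3462


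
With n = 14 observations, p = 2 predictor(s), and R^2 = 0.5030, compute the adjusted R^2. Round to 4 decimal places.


Plug in: Adj R^2 = 1 - (1 - 0.5030) * 13/11.
= 1 - 0.4970 * 13/11
= 1 - 6.4610 / 11
= 1 - 0.5874 = 0.4126.

0.4126


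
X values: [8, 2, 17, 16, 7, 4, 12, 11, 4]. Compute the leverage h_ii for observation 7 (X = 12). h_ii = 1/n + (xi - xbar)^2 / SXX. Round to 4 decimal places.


Compute xbar = 9.0000 with n = 9 observations.
SXX = 230.0000.
Leverage = 1/9 + (12 - 9.0000)^2/230.0000 = 0.1502.

0.1502


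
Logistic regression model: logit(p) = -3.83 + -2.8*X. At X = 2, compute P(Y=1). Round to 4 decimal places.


Compute z = -3.83 + (-2.8)(2) = -9.4300.
exp(-z) = 12456.5267.
P = 1/(1 + 12456.5267) = 0.0001.

0.0001


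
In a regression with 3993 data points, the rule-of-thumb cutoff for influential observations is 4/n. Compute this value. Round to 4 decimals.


The threshold is 4/n.
4/3993 = 0.0010.

0.0010


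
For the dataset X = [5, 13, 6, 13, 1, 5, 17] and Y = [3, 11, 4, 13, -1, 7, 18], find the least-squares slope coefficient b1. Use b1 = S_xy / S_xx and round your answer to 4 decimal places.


Calculate xbar = 8.5714, ybar = 7.8571.
S_xx = 199.7143, S_xy = 219.5714.
Using b1 = S_xy / S_xx = 219.5714 / 199.7143, we get b1 = 1.0994.

1.0994


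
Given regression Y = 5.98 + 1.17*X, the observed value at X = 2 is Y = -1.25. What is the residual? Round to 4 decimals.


Fitted value at X = 2 is yhat = 5.98 + 1.17*2 = 8.3200.
Residual = -1.25 - 8.3200 = -9.5700.

-9.5700


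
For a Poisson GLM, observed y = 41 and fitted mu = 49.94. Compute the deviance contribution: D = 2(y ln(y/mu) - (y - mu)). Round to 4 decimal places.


Compute y*ln(y/mu) = 41*ln(41/49.94) = 41*-0.197250 = -8.087250.
y - mu = -8.94.
D = 2*(-8.087250 - (-8.94)) = 1.705500, which rounds to 1.7055.

1.7055


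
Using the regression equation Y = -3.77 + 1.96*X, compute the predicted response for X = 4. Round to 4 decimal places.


Plug X = 4 into Y = -3.77 + 1.96*X:
Y = -3.77 + 7.8400 = 4.0700.

4.0700
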